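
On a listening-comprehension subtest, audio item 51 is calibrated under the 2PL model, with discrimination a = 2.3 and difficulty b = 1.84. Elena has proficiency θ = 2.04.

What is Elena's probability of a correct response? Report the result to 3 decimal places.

0.613

P(θ) = 1 / (1 + exp(−a(θ − b)))
Exponent: 2.3 × (2.04 − 1.84) = 0.4600
1/(1 + e^{-0.4600}) = 0.6130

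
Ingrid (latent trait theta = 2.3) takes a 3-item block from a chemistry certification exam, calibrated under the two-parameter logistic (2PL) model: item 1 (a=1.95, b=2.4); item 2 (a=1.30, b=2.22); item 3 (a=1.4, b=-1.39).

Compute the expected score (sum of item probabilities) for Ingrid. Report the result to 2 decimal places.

1.97

P(theta) = 1 / (1 + exp(−a(theta − b)))
P_1 = 1/(1+e^{0.1950}) = 0.4514
P_2 = 1/(1+e^{-0.1040}) = 0.5260
P_3 = 1/(1+e^{-5.1660}) = 0.9943
E[score] = 0.4514 + 0.5260 + 0.9943 = 1.9717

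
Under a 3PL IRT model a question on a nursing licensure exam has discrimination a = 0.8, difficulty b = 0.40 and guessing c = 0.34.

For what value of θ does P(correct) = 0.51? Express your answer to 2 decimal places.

P(θ) = c + (1 − c) · 1 / (1 + exp(−a(θ − b)))
Remove guessing floor: (0.51 − 0.34)/(1 − 0.34) = 0.2576
logit = ln(0.2576/0.7424) = -1.0586
θ = b + logit/(a) = 0.40 + (-1.0586)/0.8000 = -0.9233

-0.92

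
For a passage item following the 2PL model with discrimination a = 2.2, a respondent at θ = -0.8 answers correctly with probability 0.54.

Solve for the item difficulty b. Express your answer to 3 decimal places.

P(θ) = 1 / (1 + exp(−a(θ − b)))
logit(0.54) = ln(0.54/0.46) = 0.1603
b = θ − logit/(a) = -0.8 − 0.1603/2.2000 = -0.8729

-0.873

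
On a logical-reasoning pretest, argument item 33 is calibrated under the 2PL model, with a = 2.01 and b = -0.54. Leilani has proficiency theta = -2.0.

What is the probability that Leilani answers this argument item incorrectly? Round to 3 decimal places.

0.950

P(theta) = 1 / (1 + exp(−a(theta − b)))
Exponent: 2.01 × (-2.0 − (-0.54)) = -2.9346
1/(1 + e^{2.9346}) = 0.0505
P(incorrect) = 1 − 0.0505 = 0.9495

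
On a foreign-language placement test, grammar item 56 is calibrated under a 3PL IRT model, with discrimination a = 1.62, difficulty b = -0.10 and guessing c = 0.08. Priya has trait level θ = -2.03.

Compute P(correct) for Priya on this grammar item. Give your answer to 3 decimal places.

0.119

P(θ) = c + (1 − c) · 1 / (1 + exp(−a(θ − b)))
Exponent: 1.62 × (-2.03 − (-0.10)) = -3.1266
1/(1 + e^{3.1266}) = 0.0420
P = 0.08 + 0.92 × 0.0420 = 0.1187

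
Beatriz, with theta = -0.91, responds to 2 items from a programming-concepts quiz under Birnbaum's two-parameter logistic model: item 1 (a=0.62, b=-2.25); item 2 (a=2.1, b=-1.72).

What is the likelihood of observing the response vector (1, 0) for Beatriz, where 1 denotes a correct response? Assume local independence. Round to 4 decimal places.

0.1075

P(theta) = 1 / (1 + exp(−a(theta − b)))
P_1 = 1/(1+e^{-0.8308}) = 0.6965
P_2 = 1/(1+e^{-1.7010}) = 0.8457
L = P_1 × (1−P_2) = 0.6965 × 0.1543 = 0.10750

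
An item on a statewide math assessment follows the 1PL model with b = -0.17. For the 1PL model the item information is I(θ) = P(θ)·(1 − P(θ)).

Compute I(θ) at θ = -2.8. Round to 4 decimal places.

P = 1/(1+e^{2.6300}) = 0.0672
P(1−P) = 0.0672 × 0.9328 = 0.0627
I = P(1−P) = 0.06271

0.0627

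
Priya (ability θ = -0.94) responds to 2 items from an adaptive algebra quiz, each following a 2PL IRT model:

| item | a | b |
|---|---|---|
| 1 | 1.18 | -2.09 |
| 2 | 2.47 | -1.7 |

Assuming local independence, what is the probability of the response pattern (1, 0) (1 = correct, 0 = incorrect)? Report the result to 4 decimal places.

0.1055

P(θ) = 1 / (1 + exp(−a(θ − b)))
P_1 = 1/(1+e^{-1.3570}) = 0.7953
P_2 = 1/(1+e^{-1.8772}) = 0.8673
L = P_1 × (1−P_2) = 0.7953 × 0.1327 = 0.10554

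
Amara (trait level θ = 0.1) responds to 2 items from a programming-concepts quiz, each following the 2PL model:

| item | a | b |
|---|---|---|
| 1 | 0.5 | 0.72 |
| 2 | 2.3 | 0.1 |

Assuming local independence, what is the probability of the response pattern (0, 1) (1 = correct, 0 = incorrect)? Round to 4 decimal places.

0.2884

P(θ) = 1 / (1 + exp(−a(θ − b)))
P_1 = 1/(1+e^{0.3100}) = 0.4231
P_2 = 1/(1+e^{0.0000}) = 0.5000
L = (1−P_1) × P_2 = 0.5769 × 0.5000 = 0.28844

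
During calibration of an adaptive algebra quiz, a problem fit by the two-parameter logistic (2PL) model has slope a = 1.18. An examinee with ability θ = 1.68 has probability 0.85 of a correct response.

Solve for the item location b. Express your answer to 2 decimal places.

P(θ) = 1 / (1 + exp(−a(θ − b)))
logit(0.85) = ln(0.85/0.15) = 1.7346
b = θ − logit/(a) = 1.68 − 1.7346/1.1800 = 0.2100

0.21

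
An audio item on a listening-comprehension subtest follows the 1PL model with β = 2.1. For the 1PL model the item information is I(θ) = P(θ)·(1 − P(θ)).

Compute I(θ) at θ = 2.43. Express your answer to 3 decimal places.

0.243

P = 1/(1+e^{-0.3300}) = 0.5818
P(1−P) = 0.5818 × 0.4182 = 0.2433
I = P(1−P) = 0.24332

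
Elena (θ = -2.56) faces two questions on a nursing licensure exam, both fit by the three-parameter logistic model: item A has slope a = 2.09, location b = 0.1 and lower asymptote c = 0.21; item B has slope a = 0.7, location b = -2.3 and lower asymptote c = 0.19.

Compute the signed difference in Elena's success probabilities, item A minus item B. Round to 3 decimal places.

P(θ) = c + (1 − c) · 1 / (1 + exp(−a(θ − b)))
P_A = 0.2130
P_B = 0.5582
P_A − P_B = -0.3452

-0.345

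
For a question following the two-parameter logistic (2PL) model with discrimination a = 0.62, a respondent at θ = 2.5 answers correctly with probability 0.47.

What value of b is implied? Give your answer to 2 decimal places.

2.69

P(θ) = 1 / (1 + exp(−a(θ − b)))
logit(0.47) = ln(0.47/0.53) = -0.1201
b = θ − logit/(a) = 2.5 − (-0.1201)/0.6200 = 2.6938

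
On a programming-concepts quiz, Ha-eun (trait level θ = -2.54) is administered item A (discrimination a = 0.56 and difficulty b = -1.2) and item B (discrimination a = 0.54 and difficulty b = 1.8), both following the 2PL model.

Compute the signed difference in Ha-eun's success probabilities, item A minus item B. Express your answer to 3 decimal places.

P(θ) = 1 / (1 + exp(−a(θ − b)))
P_A = 0.3207
P_B = 0.0876
P_A − P_B = 0.2332

0.233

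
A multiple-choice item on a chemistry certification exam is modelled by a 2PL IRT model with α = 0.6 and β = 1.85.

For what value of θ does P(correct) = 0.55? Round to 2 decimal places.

2.18

P(θ) = 1 / (1 + exp(−α(θ − β)))
logit = ln(0.5500/0.4500) = 0.2007
θ = β + logit/(α) = 1.85 + 0.2007/0.6000 = 2.1845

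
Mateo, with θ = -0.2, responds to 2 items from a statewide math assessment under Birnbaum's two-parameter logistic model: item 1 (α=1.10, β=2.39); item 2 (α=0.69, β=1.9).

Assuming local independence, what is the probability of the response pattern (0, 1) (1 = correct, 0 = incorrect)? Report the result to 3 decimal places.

0.180

P(θ) = 1 / (1 + exp(−α(θ − β)))
P_1 = 1/(1+e^{2.8490}) = 0.0547
P_2 = 1/(1+e^{1.4490}) = 0.1902
L = (1−P_1) × P_2 = 0.9453 × 0.1902 = 0.17975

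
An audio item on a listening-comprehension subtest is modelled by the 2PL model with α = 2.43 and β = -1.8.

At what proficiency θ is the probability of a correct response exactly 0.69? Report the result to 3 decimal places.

-1.471

P(θ) = 1 / (1 + exp(−α(θ − β)))
logit = ln(0.6900/0.3100) = 0.8001
θ = β + logit/(α) = -1.8 + 0.8001/2.4300 = -1.4707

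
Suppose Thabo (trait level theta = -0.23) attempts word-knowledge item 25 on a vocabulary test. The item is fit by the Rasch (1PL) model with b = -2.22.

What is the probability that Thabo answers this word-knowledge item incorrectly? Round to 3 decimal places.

P(theta) = 1 / (1 + exp(−(theta − b)))
Exponent: (-0.23 − (-2.22)) = 1.9900
1/(1 + e^{-1.9900}) = 0.8797
P = 0.8797
P(incorrect) = 1 − 0.8797 = 0.1203

0.120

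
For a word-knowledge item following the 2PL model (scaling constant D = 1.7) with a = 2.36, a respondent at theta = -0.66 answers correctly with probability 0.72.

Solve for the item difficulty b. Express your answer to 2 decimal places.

-0.90

P(theta) = 1 / (1 + exp(−D·a(theta − b)))
logit(0.72) = ln(0.72/0.28) = 0.9445
b = theta − logit/(1.7·a) = -0.66 − 0.9445/4.0120 = -0.8954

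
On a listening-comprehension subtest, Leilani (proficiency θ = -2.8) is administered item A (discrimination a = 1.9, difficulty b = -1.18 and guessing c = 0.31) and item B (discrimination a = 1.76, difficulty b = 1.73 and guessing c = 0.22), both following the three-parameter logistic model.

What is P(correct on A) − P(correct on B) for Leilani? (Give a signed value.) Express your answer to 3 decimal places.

0.120

P(θ) = c + (1 − c) · 1 / (1 + exp(−a(θ − b)))
P_A = 0.3404
P_B = 0.2203
P_A − P_B = 0.1201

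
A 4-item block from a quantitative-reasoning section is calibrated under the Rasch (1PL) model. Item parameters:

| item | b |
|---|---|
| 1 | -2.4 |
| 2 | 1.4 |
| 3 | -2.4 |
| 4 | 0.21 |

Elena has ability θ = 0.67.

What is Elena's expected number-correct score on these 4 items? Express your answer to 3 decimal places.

2.849

P(θ) = 1 / (1 + exp(−(θ − b)))
P_1 = 1/(1+e^{-3.0700}) = 0.9556
P_2 = 1/(1+e^{0.7300}) = 0.3252
P_3 = 1/(1+e^{-3.0700}) = 0.9556
P_4 = 1/(1+e^{-0.4600}) = 0.6130
E[score] = 0.9556 + 0.3252 + 0.9556 + 0.6130 = 2.8495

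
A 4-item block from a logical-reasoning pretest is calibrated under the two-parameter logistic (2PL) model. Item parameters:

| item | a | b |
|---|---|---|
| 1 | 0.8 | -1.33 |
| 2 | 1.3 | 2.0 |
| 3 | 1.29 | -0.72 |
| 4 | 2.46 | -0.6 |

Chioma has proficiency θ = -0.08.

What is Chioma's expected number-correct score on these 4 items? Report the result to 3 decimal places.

P(θ) = 1 / (1 + exp(−a(θ − b)))
P_1 = 1/(1+e^{-1.0000}) = 0.7311
P_2 = 1/(1+e^{2.7040}) = 0.0627
P_3 = 1/(1+e^{-0.8256}) = 0.6954
P_4 = 1/(1+e^{-1.2792}) = 0.7823
E[score] = 0.7311 + 0.0627 + 0.6954 + 0.7823 = 2.2715

2.272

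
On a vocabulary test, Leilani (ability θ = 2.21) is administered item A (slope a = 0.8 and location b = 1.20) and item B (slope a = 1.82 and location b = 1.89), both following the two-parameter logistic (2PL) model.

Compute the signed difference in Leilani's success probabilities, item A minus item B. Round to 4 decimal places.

P(θ) = 1 / (1 + exp(−a(θ − b)))
P_A = 0.6917
P_B = 0.6416
P_A − P_B = 0.0501

0.0501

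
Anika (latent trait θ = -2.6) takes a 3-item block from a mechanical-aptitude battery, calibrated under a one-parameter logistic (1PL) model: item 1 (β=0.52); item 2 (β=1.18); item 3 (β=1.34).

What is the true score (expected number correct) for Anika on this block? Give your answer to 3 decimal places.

0.084

P(θ) = 1 / (1 + exp(−(θ − β)))
P_1 = 1/(1+e^{3.1200}) = 0.0423
P_2 = 1/(1+e^{3.7800}) = 0.0223
P_3 = 1/(1+e^{3.9400}) = 0.0191
E[score] = 0.0423 + 0.0223 + 0.0191 = 0.0837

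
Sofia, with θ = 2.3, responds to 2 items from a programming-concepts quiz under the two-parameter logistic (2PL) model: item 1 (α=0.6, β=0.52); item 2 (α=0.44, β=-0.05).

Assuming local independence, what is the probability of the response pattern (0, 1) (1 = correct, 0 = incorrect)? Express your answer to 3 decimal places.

P(θ) = 1 / (1 + exp(−α(θ − β)))
P_1 = 1/(1+e^{-1.0680}) = 0.7442
P_2 = 1/(1+e^{-1.0340}) = 0.7377
L = (1−P_1) × P_2 = 0.2558 × 0.7377 = 0.18869

0.189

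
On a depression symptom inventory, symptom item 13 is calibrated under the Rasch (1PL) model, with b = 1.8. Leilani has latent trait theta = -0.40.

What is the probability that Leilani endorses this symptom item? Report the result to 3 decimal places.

P(theta) = 1 / (1 + exp(−(theta − b)))
Exponent: (-0.40 − 1.8) = -2.2000
1/(1 + e^{2.2000}) = 0.0998
P = 0.0998

0.100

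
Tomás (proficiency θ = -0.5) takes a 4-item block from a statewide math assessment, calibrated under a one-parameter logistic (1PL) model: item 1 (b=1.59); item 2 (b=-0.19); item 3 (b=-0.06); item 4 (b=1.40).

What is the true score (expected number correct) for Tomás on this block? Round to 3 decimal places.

P(θ) = 1 / (1 + exp(−(θ − b)))
P_1 = 1/(1+e^{2.0900}) = 0.1101
P_2 = 1/(1+e^{0.3100}) = 0.4231
P_3 = 1/(1+e^{0.4400}) = 0.3917
P_4 = 1/(1+e^{1.9000}) = 0.1301
E[score] = 0.1101 + 0.4231 + 0.3917 + 0.1301 = 1.0550

1.055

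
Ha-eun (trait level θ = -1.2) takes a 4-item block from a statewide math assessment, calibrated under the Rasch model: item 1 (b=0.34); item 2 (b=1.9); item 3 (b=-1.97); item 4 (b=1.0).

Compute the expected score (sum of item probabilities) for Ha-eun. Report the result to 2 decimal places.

1.00

P(θ) = 1 / (1 + exp(−(θ − b)))
P_1 = 1/(1+e^{1.5400}) = 0.1765
P_2 = 1/(1+e^{3.1000}) = 0.0431
P_3 = 1/(1+e^{-0.7700}) = 0.6835
P_4 = 1/(1+e^{2.2000}) = 0.0998
E[score] = 0.1765 + 0.0431 + 0.6835 + 0.0998 = 1.0029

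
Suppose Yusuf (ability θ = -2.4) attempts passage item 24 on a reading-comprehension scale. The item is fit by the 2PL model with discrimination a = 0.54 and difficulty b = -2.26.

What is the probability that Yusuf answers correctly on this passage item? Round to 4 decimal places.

0.4811

P(θ) = 1 / (1 + exp(−a(θ − b)))
Exponent: 0.54 × (-2.4 − (-2.26)) = -0.0756
1/(1 + e^{0.0756}) = 0.4811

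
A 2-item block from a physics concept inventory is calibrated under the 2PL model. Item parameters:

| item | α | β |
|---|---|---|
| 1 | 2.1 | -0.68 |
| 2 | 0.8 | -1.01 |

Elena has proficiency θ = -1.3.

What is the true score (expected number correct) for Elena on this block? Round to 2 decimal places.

P(θ) = 1 / (1 + exp(−α(θ − β)))
P_1 = 1/(1+e^{1.3020}) = 0.2138
P_2 = 1/(1+e^{0.2320}) = 0.4423
E[score] = 0.2138 + 0.4423 = 0.6561

0.66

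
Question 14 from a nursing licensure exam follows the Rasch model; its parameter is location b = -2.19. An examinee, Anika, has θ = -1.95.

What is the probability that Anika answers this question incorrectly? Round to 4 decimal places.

P(θ) = 1 / (1 + exp(−(θ − b)))
Exponent: (-1.95 − (-2.19)) = 0.2400
1/(1 + e^{-0.2400}) = 0.5597
P = 0.5597
P(incorrect) = 1 − 0.5597 = 0.4403

0.4403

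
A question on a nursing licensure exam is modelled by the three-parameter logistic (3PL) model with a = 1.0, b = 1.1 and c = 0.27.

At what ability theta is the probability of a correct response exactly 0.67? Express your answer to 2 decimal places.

1.29

P(theta) = c + (1 − c) · 1 / (1 + exp(−a(theta − b)))
Remove guessing floor: (0.67 − 0.27)/(1 − 0.27) = 0.5479
logit = ln(0.5479/0.4521) = 0.1924
theta = b + logit/(a) = 1.1 + 0.1924/1.0000 = 1.2924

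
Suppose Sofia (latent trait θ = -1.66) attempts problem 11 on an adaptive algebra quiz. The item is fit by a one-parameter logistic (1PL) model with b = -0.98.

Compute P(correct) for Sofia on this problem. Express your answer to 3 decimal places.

P(θ) = 1 / (1 + exp(−(θ − b)))
Exponent: (-1.66 − (-0.98)) = -0.6800
1/(1 + e^{0.6800}) = 0.3363
P = 0.3363

0.336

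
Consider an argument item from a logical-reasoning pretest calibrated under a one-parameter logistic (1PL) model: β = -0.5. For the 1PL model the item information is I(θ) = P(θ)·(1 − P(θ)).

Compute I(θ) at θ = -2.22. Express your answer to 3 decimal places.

0.129

P = 1/(1+e^{1.7200}) = 0.1519
P(1−P) = 0.1519 × 0.8481 = 0.1288
I = P(1−P) = 0.12881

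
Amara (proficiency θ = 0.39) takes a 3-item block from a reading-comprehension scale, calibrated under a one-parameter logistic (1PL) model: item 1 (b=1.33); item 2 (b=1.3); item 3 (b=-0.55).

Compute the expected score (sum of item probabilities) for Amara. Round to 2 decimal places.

1.29

P(θ) = 1 / (1 + exp(−(θ − b)))
P_1 = 1/(1+e^{0.9400}) = 0.2809
P_2 = 1/(1+e^{0.9100}) = 0.2870
P_3 = 1/(1+e^{-0.9400}) = 0.7191
E[score] = 0.2809 + 0.2870 + 0.7191 = 1.2870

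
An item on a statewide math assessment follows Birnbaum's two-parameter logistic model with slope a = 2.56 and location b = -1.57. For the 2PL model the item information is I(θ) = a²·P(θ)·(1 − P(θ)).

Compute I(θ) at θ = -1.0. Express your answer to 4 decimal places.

1.0029

P = 1/(1+e^{-1.4592}) = 0.8114
P(1−P) = 0.8114 × 0.1886 = 0.1530
I = a² × P(1−P) = 2.56² × 0.1530 = 1.00286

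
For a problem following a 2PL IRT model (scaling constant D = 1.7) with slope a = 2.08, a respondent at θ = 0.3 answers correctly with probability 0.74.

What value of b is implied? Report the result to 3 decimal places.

P(θ) = 1 / (1 + exp(−D·a(θ − b)))
logit(0.74) = ln(0.74/0.26) = 1.0460
b = θ − logit/(1.7·a) = 0.3 − 1.0460/3.5360 = 0.0042

0.004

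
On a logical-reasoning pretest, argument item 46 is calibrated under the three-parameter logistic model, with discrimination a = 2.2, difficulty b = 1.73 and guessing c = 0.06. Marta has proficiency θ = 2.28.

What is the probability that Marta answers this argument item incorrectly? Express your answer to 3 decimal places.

0.216

P(θ) = c + (1 − c) · 1 / (1 + exp(−a(θ − b)))
Exponent: 2.2 × (2.28 − 1.73) = 1.2100
1/(1 + e^{-1.2100}) = 0.7703
P = 0.06 + 0.94 × 0.7703 = 0.7841
P(incorrect) = 1 − 0.7841 = 0.2159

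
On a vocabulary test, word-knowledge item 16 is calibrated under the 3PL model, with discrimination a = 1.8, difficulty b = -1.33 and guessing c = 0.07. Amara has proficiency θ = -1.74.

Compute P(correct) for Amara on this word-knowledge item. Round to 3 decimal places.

0.371

P(θ) = c + (1 − c) · 1 / (1 + exp(−a(θ − b)))
Exponent: 1.8 × (-1.74 − (-1.33)) = -0.7380
1/(1 + e^{0.7380}) = 0.3234
P = 0.07 + 0.93 × 0.3234 = 0.3708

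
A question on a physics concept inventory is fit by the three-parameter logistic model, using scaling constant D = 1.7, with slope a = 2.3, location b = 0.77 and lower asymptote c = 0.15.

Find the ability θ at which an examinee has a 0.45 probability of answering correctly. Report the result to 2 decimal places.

0.61

P(θ) = c + (1 − c) · 1 / (1 + exp(−D·a(θ − b)))
Remove guessing floor: (0.45 − 0.15)/(1 − 0.15) = 0.3529
logit = ln(0.3529/0.6471) = -0.6061
θ = b + logit/(1.7·a) = 0.77 + (-0.6061)/3.9100 = 0.6150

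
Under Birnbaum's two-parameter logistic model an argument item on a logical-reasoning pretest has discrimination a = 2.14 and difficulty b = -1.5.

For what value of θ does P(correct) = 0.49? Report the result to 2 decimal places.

-1.52

P(θ) = 1 / (1 + exp(−a(θ − b)))
logit = ln(0.4900/0.5100) = -0.0400
θ = b + logit/(a) = -1.5 + (-0.0400)/2.1400 = -1.5187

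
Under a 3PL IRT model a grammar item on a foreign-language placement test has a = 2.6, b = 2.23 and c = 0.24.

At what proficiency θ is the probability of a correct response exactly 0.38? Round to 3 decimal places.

P(θ) = c + (1 − c) · 1 / (1 + exp(−a(θ − b)))
Remove guessing floor: (0.38 − 0.24)/(1 − 0.24) = 0.1842
logit = ln(0.1842/0.8158) = -1.4881
θ = b + logit/(a) = 2.23 + (-1.4881)/2.6000 = 1.6577

1.658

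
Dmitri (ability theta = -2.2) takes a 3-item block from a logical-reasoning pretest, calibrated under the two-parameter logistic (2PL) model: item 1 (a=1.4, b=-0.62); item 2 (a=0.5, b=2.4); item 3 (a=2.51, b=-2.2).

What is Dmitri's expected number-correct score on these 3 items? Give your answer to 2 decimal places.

P(theta) = 1 / (1 + exp(−a(theta − b)))
P_1 = 1/(1+e^{2.2120}) = 0.0987
P_2 = 1/(1+e^{2.3000}) = 0.0911
P_3 = 1/(1+e^{0.0000}) = 0.5000
E[score] = 0.0987 + 0.0911 + 0.5000 = 0.6898

0.69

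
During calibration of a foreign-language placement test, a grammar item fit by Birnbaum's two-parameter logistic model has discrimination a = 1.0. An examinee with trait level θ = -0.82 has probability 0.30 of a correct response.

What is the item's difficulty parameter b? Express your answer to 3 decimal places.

P(θ) = 1 / (1 + exp(−a(θ − b)))
logit(0.30) = ln(0.30/0.70) = -0.8473
b = θ − logit/(a) = -0.82 − (-0.8473)/1.0000 = 0.0273

0.027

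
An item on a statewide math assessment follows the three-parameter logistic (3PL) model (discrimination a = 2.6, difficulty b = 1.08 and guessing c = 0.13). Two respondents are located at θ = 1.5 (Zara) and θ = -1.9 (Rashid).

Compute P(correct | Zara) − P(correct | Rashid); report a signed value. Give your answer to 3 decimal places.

P(θ) = c + (1 − c) · 1 / (1 + exp(−a(θ − b)))
P(Zara) = 0.7814  [exponent 1.0920]
P(Rashid) = 0.1304  [exponent -7.7480]
Difference = 0.7814 − 0.1304 = 0.6510

0.651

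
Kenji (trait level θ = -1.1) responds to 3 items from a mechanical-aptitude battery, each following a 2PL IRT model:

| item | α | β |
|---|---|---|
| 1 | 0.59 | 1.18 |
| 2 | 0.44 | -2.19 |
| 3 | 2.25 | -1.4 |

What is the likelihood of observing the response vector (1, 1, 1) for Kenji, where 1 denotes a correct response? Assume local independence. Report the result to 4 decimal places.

P(θ) = 1 / (1 + exp(−α(θ − β)))
P_1 = 1/(1+e^{1.3452}) = 0.2067
P_2 = 1/(1+e^{-0.4796}) = 0.6177
P_3 = 1/(1+e^{-0.6750}) = 0.6626
L = P_1 × P_2 × P_3 = 0.2067 × 0.6177 × 0.6626 = 0.08458

0.0846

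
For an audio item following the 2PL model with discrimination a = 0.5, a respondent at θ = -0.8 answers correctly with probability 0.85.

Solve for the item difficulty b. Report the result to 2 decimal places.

P(θ) = 1 / (1 + exp(−a(θ − b)))
logit(0.85) = ln(0.85/0.15) = 1.7346
b = θ − logit/(a) = -0.8 − 1.7346/0.5000 = -4.2692

-4.27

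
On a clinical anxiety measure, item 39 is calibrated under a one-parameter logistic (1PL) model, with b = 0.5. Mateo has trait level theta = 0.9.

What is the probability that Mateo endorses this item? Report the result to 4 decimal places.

P(theta) = 1 / (1 + exp(−(theta − b)))
Exponent: (0.9 − 0.5) = 0.4000
1/(1 + e^{-0.4000}) = 0.5987
P = 0.5987

0.5987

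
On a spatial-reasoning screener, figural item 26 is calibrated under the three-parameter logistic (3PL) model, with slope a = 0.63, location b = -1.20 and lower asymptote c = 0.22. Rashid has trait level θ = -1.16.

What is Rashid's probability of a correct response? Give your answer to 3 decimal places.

P(θ) = c + (1 − c) · 1 / (1 + exp(−a(θ − b)))
Exponent: 0.63 × (-1.16 − (-1.20)) = 0.0252
1/(1 + e^{-0.0252}) = 0.5063
P = 0.22 + 0.78 × 0.5063 = 0.6149

0.615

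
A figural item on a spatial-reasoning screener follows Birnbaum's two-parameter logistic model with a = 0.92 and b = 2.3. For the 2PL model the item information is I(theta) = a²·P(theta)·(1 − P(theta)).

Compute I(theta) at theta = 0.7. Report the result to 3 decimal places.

P = 1/(1+e^{1.4720}) = 0.1866
P(1−P) = 0.1866 × 0.8134 = 0.1518
I = a² × P(1−P) = 0.92² × 0.1518 = 0.12849

0.128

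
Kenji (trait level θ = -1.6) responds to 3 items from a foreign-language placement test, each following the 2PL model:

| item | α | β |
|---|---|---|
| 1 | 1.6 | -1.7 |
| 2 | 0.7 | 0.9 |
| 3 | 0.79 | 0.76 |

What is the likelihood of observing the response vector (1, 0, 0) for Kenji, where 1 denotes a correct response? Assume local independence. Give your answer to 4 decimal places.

P(θ) = 1 / (1 + exp(−α(θ − β)))
P_1 = 1/(1+e^{-0.1600}) = 0.5399
P_2 = 1/(1+e^{1.7500}) = 0.1480
P_3 = 1/(1+e^{1.8644}) = 0.1342
L = P_1 × (1−P_2) × (1−P_3) = 0.5399 × 0.8520 × 0.8658 = 0.39826

0.3983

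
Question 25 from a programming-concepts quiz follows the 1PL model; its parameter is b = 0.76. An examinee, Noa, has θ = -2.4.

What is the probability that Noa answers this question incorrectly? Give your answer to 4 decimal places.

P(θ) = 1 / (1 + exp(−(θ − b)))
Exponent: (-2.4 − 0.76) = -3.1600
1/(1 + e^{3.1600}) = 0.0407
P = 0.0407
P(incorrect) = 1 − 0.0407 = 0.9593

0.9593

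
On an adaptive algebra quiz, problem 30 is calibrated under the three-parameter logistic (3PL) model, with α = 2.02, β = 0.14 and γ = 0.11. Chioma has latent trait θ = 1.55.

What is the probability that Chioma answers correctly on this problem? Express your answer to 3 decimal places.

0.951

P(θ) = γ + (1 − γ) · 1 / (1 + exp(−α(θ − β)))
Exponent: 2.02 × (1.55 − 0.14) = 2.8482
1/(1 + e^{-2.8482}) = 0.9452
P = 0.11 + 0.89 × 0.9452 = 0.9513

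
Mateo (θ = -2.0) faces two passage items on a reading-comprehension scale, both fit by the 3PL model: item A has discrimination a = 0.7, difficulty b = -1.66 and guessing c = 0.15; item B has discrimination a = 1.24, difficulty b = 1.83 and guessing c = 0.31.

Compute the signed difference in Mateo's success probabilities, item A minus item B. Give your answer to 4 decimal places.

0.2087

P(θ) = c + (1 − c) · 1 / (1 + exp(−a(θ − b)))
P_A = 0.5247
P_B = 0.3159
P_A − P_B = 0.2087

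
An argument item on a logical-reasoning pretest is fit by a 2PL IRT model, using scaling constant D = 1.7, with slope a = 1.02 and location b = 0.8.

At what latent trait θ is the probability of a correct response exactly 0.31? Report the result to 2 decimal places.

P(θ) = 1 / (1 + exp(−D·a(θ − b)))
logit = ln(0.3100/0.6900) = -0.8001
θ = b + logit/(1.7·a) = 0.8 + (-0.8001)/1.7340 = 0.3386

0.34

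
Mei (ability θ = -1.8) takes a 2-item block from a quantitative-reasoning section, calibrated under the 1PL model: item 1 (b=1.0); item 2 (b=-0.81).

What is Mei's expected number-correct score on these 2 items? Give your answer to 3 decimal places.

P(θ) = 1 / (1 + exp(−(θ − b)))
P_1 = 1/(1+e^{2.8000}) = 0.0573
P_2 = 1/(1+e^{0.9900}) = 0.2709
E[score] = 0.0573 + 0.2709 = 0.3282

0.328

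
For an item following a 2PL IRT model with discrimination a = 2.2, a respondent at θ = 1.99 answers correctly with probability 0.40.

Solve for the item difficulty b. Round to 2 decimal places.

2.17

P(θ) = 1 / (1 + exp(−a(θ − b)))
logit(0.40) = ln(0.40/0.60) = -0.4055
b = θ − logit/(a) = 1.99 − (-0.4055)/2.2000 = 2.1743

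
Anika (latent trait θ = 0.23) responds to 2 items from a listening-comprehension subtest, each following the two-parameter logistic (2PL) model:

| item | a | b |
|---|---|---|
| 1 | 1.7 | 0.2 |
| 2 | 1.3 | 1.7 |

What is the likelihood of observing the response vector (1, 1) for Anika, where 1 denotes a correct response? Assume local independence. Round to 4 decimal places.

P(θ) = 1 / (1 + exp(−a(θ − b)))
P_1 = 1/(1+e^{-0.0510}) = 0.5127
P_2 = 1/(1+e^{1.9110}) = 0.1289
L = P_1 × P_2 = 0.5127 × 0.1289 = 0.06608

0.0661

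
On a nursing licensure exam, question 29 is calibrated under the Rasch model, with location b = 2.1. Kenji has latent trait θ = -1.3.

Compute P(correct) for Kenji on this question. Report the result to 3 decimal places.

0.032

P(θ) = 1 / (1 + exp(−(θ − b)))
Exponent: (-1.3 − 2.1) = -3.4000
1/(1 + e^{3.4000}) = 0.0323
P = 0.0323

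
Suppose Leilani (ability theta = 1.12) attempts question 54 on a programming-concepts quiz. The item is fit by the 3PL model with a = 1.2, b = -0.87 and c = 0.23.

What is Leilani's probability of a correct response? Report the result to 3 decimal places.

P(theta) = c + (1 − c) · 1 / (1 + exp(−a(theta − b)))
Exponent: 1.2 × (1.12 − (-0.87)) = 2.3880
1/(1 + e^{-2.3880}) = 0.9159
P = 0.23 + 0.77 × 0.9159 = 0.9352

0.935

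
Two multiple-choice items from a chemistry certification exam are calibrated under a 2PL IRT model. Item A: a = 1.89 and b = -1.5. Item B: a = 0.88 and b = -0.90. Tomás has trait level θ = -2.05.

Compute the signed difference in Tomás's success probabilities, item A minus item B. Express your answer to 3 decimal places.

-0.005

P(θ) = 1 / (1 + exp(−a(θ − b)))
P_A = 0.2612
P_B = 0.2666
P_A − P_B = -0.0053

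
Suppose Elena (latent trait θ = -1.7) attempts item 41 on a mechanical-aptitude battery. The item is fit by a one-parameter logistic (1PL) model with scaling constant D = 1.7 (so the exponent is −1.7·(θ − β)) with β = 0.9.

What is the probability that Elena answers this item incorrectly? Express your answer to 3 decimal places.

0.988

P(θ) = 1 / (1 + exp(−D·(θ − β)))
Exponent: 1.7 × (-1.7 − 0.9) = -4.4200
1/(1 + e^{4.4200}) = 0.0119
P = 0.0119
P(incorrect) = 1 − 0.0119 = 0.9881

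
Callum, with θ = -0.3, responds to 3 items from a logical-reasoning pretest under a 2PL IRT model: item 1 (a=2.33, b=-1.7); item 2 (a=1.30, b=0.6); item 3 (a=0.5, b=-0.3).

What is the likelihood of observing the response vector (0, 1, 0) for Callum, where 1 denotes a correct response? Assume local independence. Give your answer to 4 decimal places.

0.0044

P(θ) = 1 / (1 + exp(−a(θ − b)))
P_1 = 1/(1+e^{-3.2620}) = 0.9631
P_2 = 1/(1+e^{1.1700}) = 0.2369
P_3 = 1/(1+e^{0.0000}) = 0.5000
L = (1−P_1) × P_2 × (1−P_3) = 0.0369 × 0.2369 × 0.5000 = 0.00437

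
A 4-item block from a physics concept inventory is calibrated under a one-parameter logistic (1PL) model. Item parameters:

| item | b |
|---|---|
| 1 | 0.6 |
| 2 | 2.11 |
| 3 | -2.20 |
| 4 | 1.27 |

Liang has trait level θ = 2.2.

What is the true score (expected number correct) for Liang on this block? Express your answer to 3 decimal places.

3.059

P(θ) = 1 / (1 + exp(−(θ − b)))
P_1 = 1/(1+e^{-1.6000}) = 0.8320
P_2 = 1/(1+e^{-0.0900}) = 0.5225
P_3 = 1/(1+e^{-4.4000}) = 0.9879
P_4 = 1/(1+e^{-0.9300}) = 0.7171
E[score] = 0.8320 + 0.5225 + 0.9879 + 0.7171 = 3.0595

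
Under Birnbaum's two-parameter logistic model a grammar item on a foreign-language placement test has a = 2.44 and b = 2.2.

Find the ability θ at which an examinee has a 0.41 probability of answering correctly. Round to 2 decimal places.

P(θ) = 1 / (1 + exp(−a(θ − b)))
logit = ln(0.4100/0.5900) = -0.3640
θ = b + logit/(a) = 2.2 + (-0.3640)/2.4400 = 2.0508

2.05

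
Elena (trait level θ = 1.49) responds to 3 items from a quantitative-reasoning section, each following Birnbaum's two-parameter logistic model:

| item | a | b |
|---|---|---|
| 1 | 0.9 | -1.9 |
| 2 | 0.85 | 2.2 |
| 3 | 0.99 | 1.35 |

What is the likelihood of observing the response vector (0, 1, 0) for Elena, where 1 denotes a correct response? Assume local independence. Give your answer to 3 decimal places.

0.007

P(θ) = 1 / (1 + exp(−a(θ − b)))
P_1 = 1/(1+e^{-3.0510}) = 0.9548
P_2 = 1/(1+e^{0.6035}) = 0.3535
P_3 = 1/(1+e^{-0.1386}) = 0.5346
L = (1−P_1) × P_2 × (1−P_3) = 0.0452 × 0.3535 × 0.4654 = 0.00743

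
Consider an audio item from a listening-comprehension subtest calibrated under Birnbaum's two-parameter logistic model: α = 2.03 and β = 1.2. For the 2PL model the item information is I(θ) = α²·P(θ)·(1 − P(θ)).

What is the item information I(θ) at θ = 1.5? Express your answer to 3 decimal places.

P = 1/(1+e^{-0.6090}) = 0.6477
P(1−P) = 0.6477 × 0.3523 = 0.2282
I = α² × P(1−P) = 2.03² × 0.2282 = 0.94031

0.940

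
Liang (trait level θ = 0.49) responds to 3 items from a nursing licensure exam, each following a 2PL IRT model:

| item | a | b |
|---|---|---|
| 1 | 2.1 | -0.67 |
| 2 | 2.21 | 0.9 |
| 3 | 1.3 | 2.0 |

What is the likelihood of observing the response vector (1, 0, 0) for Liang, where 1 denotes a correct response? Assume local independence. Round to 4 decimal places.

P(θ) = 1 / (1 + exp(−a(θ − b)))
P_1 = 1/(1+e^{-2.4360}) = 0.9195
P_2 = 1/(1+e^{0.9061}) = 0.2878
P_3 = 1/(1+e^{1.9630}) = 0.1231
L = P_1 × (1−P_2) × (1−P_3) = 0.9195 × 0.7122 × 0.8769 = 0.57425

0.5742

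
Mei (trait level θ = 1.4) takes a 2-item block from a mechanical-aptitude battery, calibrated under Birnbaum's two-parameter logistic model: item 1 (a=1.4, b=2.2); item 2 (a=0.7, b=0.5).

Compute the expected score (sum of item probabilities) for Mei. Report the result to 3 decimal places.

P(θ) = 1 / (1 + exp(−a(θ − b)))
P_1 = 1/(1+e^{1.1200}) = 0.2460
P_2 = 1/(1+e^{-0.6300}) = 0.6525
E[score] = 0.2460 + 0.6525 = 0.8985

0.899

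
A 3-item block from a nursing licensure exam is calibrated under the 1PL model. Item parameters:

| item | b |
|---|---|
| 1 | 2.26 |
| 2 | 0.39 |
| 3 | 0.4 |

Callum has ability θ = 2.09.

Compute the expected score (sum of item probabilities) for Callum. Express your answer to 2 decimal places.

P(θ) = 1 / (1 + exp(−(θ − b)))
P_1 = 1/(1+e^{0.1700}) = 0.4576
P_2 = 1/(1+e^{-1.7000}) = 0.8455
P_3 = 1/(1+e^{-1.6900}) = 0.8442
E[score] = 0.4576 + 0.8455 + 0.8442 = 2.1474

2.15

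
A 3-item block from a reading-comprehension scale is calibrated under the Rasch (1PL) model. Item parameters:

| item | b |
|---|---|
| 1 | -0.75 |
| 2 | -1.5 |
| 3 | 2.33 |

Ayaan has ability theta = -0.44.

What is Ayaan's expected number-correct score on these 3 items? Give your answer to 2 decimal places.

P(theta) = 1 / (1 + exp(−(theta − b)))
P_1 = 1/(1+e^{-0.3100}) = 0.5769
P_2 = 1/(1+e^{-1.0600}) = 0.7427
P_3 = 1/(1+e^{2.7700}) = 0.0590
E[score] = 0.5769 + 0.7427 + 0.0590 = 1.3785

1.38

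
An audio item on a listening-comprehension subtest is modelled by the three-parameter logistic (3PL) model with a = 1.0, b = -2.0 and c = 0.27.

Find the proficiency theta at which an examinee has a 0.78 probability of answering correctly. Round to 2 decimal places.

P(theta) = c + (1 − c) · 1 / (1 + exp(−a(theta − b)))
Remove guessing floor: (0.78 − 0.27)/(1 − 0.27) = 0.6986
logit = ln(0.6986/0.3014) = 0.8408
theta = b + logit/(a) = -2.0 + 0.8408/1.0000 = -1.1592

-1.16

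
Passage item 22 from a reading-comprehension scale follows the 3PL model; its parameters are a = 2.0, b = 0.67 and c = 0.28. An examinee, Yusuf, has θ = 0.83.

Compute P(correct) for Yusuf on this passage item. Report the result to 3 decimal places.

P(θ) = c + (1 − c) · 1 / (1 + exp(−a(θ − b)))
Exponent: 2.0 × (0.83 − 0.67) = 0.3200
1/(1 + e^{-0.3200}) = 0.5793
P = 0.28 + 0.72 × 0.5793 = 0.6971

0.697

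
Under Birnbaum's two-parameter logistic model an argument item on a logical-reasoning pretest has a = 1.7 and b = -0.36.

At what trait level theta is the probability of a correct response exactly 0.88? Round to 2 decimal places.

P(theta) = 1 / (1 + exp(−a(theta − b)))
logit = ln(0.8800/0.1200) = 1.9924
theta = b + logit/(a) = -0.36 + 1.9924/1.7000 = 0.8120

0.81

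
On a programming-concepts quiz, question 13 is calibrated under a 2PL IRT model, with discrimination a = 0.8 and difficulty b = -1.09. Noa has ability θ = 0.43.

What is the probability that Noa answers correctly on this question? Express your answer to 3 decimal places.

0.771

P(θ) = 1 / (1 + exp(−a(θ − b)))
Exponent: 0.8 × (0.43 − (-1.09)) = 1.2160
1/(1 + e^{-1.2160}) = 0.7714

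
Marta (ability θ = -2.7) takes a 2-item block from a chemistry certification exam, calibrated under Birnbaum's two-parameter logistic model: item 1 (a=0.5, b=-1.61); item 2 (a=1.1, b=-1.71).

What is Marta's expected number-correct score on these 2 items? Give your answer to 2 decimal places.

P(θ) = 1 / (1 + exp(−a(θ − b)))
P_1 = 1/(1+e^{0.5450}) = 0.3670
P_2 = 1/(1+e^{1.0890}) = 0.2518
E[score] = 0.3670 + 0.2518 = 0.6188

0.62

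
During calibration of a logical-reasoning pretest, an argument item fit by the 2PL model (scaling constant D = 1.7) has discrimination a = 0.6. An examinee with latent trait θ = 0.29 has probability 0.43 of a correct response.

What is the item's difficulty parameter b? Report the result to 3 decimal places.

P(θ) = 1 / (1 + exp(−D·a(θ − b)))
logit(0.43) = ln(0.43/0.57) = -0.2819
b = θ − logit/(1.7·a) = 0.29 − (-0.2819)/1.0200 = 0.5663

0.566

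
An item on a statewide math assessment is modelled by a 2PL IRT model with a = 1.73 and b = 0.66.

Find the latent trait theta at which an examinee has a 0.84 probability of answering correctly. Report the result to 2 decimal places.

1.62

P(theta) = 1 / (1 + exp(−a(theta − b)))
logit = ln(0.8400/0.1600) = 1.6582
theta = b + logit/(a) = 0.66 + 1.6582/1.7300 = 1.6185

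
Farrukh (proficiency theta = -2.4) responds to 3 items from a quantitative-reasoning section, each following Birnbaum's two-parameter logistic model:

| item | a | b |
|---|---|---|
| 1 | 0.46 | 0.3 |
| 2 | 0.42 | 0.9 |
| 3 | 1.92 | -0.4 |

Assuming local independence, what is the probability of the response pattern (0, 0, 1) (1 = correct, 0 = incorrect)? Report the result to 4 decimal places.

P(theta) = 1 / (1 + exp(−a(theta − b)))
P_1 = 1/(1+e^{1.2420}) = 0.2241
P_2 = 1/(1+e^{1.3860}) = 0.2000
P_3 = 1/(1+e^{3.8400}) = 0.0210
L = (1−P_1) × (1−P_2) × P_3 = 0.7759 × 0.8000 × 0.0210 = 0.01306

0.0131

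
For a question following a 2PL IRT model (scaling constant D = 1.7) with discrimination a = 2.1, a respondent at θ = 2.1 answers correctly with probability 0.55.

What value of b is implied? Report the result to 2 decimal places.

P(θ) = 1 / (1 + exp(−D·a(θ − b)))
logit(0.55) = ln(0.55/0.45) = 0.2007
b = θ − logit/(1.7·a) = 2.1 − 0.2007/3.5700 = 2.0438

2.04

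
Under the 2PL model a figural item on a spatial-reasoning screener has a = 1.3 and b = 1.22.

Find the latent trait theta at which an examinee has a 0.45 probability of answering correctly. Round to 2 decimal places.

1.07

P(theta) = 1 / (1 + exp(−a(theta − b)))
logit = ln(0.4500/0.5500) = -0.2007
theta = b + logit/(a) = 1.22 + (-0.2007)/1.3000 = 1.0656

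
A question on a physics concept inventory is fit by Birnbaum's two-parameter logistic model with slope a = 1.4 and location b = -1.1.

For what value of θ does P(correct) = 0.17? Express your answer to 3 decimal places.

-2.233

P(θ) = 1 / (1 + exp(−a(θ − b)))
logit = ln(0.1700/0.8300) = -1.5856
θ = b + logit/(a) = -1.1 + (-1.5856)/1.4000 = -2.2326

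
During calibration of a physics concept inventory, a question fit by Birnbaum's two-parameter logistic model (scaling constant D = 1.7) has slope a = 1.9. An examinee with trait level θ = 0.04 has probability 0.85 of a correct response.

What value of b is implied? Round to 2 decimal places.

-0.50

P(θ) = 1 / (1 + exp(−D·a(θ − b)))
logit(0.85) = ln(0.85/0.15) = 1.7346
b = θ − logit/(1.7·a) = 0.04 − 1.7346/3.2300 = -0.4970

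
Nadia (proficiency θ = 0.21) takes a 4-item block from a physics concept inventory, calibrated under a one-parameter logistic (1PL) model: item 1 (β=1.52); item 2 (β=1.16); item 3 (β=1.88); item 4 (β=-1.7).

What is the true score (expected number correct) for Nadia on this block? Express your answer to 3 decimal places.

1.521

P(θ) = 1 / (1 + exp(−(θ − β)))
P_1 = 1/(1+e^{1.3100}) = 0.2125
P_2 = 1/(1+e^{0.9500}) = 0.2789
P_3 = 1/(1+e^{1.6700}) = 0.1584
P_4 = 1/(1+e^{-1.9100}) = 0.8710
E[score] = 0.2125 + 0.2789 + 0.1584 + 0.8710 = 1.5208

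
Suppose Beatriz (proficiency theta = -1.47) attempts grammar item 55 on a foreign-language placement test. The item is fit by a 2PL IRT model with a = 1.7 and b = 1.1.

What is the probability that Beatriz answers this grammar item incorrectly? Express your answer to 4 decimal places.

P(theta) = 1 / (1 + exp(−a(theta − b)))
Exponent: 1.7 × (-1.47 − 1.1) = -4.3690
1/(1 + e^{4.3690}) = 0.0125
P(incorrect) = 1 − 0.0125 = 0.9875

0.9875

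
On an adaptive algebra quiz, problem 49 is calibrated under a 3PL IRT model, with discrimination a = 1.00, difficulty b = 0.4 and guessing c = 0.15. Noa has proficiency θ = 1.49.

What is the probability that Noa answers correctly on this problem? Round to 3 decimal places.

0.786

P(θ) = c + (1 − c) · 1 / (1 + exp(−a(θ − b)))
Exponent: 1.00 × (1.49 − 0.4) = 1.0900
1/(1 + e^{-1.0900}) = 0.7484
P = 0.15 + 0.85 × 0.7484 = 0.7861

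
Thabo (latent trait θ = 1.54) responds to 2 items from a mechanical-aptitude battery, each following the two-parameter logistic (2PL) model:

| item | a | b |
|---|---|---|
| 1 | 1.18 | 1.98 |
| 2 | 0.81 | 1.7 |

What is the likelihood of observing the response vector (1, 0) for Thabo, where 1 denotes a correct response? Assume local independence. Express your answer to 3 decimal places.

0.199

P(θ) = 1 / (1 + exp(−a(θ − b)))
P_1 = 1/(1+e^{0.5192}) = 0.3730
P_2 = 1/(1+e^{0.1296}) = 0.4676
L = P_1 × (1−P_2) = 0.3730 × 0.5324 = 0.19859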